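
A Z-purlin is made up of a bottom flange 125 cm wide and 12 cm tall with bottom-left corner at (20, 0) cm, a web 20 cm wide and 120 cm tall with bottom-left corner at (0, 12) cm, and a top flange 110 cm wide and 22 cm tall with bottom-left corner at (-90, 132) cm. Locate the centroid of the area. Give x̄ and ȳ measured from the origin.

bottom flange: A = 125 × 12 = 1500.00, centroid at (82.50, 6.00).
web: A = 20 × 120 = 2400.00, centroid at (10.00, 72.00).
top flange: A = 110 × 22 = 2420.00, centroid at (-35.00, 143.00).
ΣA = 6320.00 cm²
ΣAx̄ = (1500.00)(82.50) + (2400.00)(10.00) + (2420.00)(-35.00) = 63050.00 cm³
ΣAȳ = (1500.00)(6.00) + (2400.00)(72.00) + (2420.00)(143.00) = 527860.00 cm³
x̄ = 63050.00 / 6320.00 = 9.98 cm
ȳ = 527860.00 / 6320.00 = 83.52 cm

x̄ = 9.98 cm, ȳ = 83.52 cm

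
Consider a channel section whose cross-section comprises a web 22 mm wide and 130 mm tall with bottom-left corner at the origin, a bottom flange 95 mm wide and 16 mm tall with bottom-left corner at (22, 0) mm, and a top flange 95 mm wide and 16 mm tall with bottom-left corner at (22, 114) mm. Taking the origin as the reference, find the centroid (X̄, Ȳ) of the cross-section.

X̄ = 41.14 mm, Ȳ = 65.00 mm

web: A = 22 × 130 = 2860.00, centroid at (11.00, 65.00).
bottom flange: A = 95 × 16 = 1520.00, centroid at (69.50, 8.00).
top flange: A = 95 × 16 = 1520.00, centroid at (69.50, 122.00).
ΣA = 5900.00 mm²
ΣAX̄ = (2860.00)(11.00) + (1520.00)(69.50) + (1520.00)(69.50) = 242740.00 mm³
ΣAȲ = (2860.00)(65.00) + (1520.00)(8.00) + (1520.00)(122.00) = 383500.00 mm³
X̄ = 242740.00 / 5900.00 = 41.14 mm
Ȳ = 383500.00 / 5900.00 = 65.00 mm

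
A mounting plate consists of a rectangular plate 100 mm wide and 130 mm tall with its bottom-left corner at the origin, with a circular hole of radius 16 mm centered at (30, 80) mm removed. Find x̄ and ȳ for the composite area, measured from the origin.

plate: A = 100 × 130 = 13000.00, centroid at (50.00, 65.00).
hole: A = −π·16² = -804.25, centroid at (30.00, 80.00).
ΣA = 12195.75 mm²
ΣAx̄ = (13000.00)(50.00) + (-804.25)(30.00) = 625872.57 mm³
ΣAȳ = (13000.00)(65.00) + (-804.25)(80.00) = 780660.18 mm³
x̄ = 625872.57 / 12195.75 = 51.32 mm
ȳ = 780660.18 / 12195.75 = 64.01 mm

x̄ = 51.32 mm, ȳ = 64.01 mm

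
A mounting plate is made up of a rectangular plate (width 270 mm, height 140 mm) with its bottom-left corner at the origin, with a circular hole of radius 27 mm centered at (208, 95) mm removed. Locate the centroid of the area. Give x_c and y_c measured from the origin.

Part | A | x̄ᵢ | ȳᵢ | A·x̄ᵢ | A·ȳᵢ
plate | 37800.00 | 135.00 | 70.00 | 5103000.00 | 2646000.00
hole | -2290.22 | 208.00 | 95.00 | -476365.98 | -217571.00
Σ | 35509.78 |  |  | 4626634.02 | 2428429.00
x_c = 4626634.02 / 35509.78 = 130.29 mm
y_c = 2428429.00 / 35509.78 = 68.39 mm

x_c = 130.29 mm, y_c = 68.39 mm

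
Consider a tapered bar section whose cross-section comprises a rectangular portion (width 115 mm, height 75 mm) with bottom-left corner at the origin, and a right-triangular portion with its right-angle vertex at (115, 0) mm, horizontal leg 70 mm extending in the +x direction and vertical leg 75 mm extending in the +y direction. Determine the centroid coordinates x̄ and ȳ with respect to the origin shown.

x̄ = 76.36 mm, ȳ = 34.58 mm

rectangular portion: A = 115 × 75 = 8625.00, centroid at (57.50, 37.50).
triangular portion: A = ½·70·75 = 2625.00, centroid at (138.33, 25.00).
ΣA = 11250.00 mm²
ΣAx̄ = (8625.00)(57.50) + (2625.00)(138.33) = 859062.50 mm³
ΣAȳ = (8625.00)(37.50) + (2625.00)(25.00) = 389062.50 mm³
x̄ = 859062.50 / 11250.00 = 76.36 mm
ȳ = 389062.50 / 11250.00 = 34.58 mm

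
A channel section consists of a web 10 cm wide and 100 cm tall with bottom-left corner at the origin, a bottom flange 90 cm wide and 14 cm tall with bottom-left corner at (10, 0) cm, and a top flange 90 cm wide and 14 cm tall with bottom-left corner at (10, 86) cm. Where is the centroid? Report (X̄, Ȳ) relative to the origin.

Part | A | x̄ᵢ | ȳᵢ | A·x̄ᵢ | A·ȳᵢ
web | 1000.00 | 5.00 | 50.00 | 5000.00 | 50000.00
bottom flange | 1260.00 | 55.00 | 7.00 | 69300.00 | 8820.00
top flange | 1260.00 | 55.00 | 93.00 | 69300.00 | 117180.00
Σ | 3520.00 |  |  | 143600.00 | 176000.00
X̄ = 143600.00 / 3520.00 = 40.80 cm
Ȳ = 176000.00 / 3520.00 = 50.00 cm

X̄ = 40.80 cm, Ȳ = 50.00 cm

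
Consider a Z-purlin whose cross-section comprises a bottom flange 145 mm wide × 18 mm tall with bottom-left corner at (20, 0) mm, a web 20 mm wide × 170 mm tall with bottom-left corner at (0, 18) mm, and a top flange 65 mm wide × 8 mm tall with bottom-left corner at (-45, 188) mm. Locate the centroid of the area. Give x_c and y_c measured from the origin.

Part | A | x̄ᵢ | ȳᵢ | A·x̄ᵢ | A·ȳᵢ
bottom flange | 2610.00 | 92.50 | 9.00 | 241425.00 | 23490.00
web | 3400.00 | 10.00 | 103.00 | 34000.00 | 350200.00
top flange | 520.00 | -12.50 | 192.00 | -6500.00 | 99840.00
Σ | 6530.00 |  |  | 268925.00 | 473530.00
x_c = 268925.00 / 6530.00 = 41.18 mm
y_c = 473530.00 / 6530.00 = 72.52 mm

x_c = 41.18 mm, y_c = 72.52 mm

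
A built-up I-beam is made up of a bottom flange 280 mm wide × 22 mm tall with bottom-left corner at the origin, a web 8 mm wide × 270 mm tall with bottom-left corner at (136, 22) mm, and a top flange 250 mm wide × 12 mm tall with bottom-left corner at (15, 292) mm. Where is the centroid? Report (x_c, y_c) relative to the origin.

x_c = 140.00 mm, y_c = 114.92 mm

bottom flange: A = 280 × 22 = 6160.00, centroid at (140.00, 11.00).
web: A = 8 × 270 = 2160.00, centroid at (140.00, 157.00).
top flange: A = 250 × 12 = 3000.00, centroid at (140.00, 298.00).
ΣA = 11320.00 mm², ΣAx_c = 1584800.00 mm³, ΣAy_c = 1300880.00 mm³.
x_c = 1584800.00/11320.00 = 140.00 mm; y_c = 1300880.00/11320.00 = 114.92 mm.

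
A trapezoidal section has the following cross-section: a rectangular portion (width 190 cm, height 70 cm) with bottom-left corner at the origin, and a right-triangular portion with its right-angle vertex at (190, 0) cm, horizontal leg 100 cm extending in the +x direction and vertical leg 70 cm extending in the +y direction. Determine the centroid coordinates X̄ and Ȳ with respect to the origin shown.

rectangular portion: A = 190 × 70 = 13300.00, centroid at (95.00, 35.00).
triangular portion: A = ½·100·70 = 3500.00, centroid at (223.33, 23.33).
ΣA = 16800.00 cm²
ΣAX̄ = (13300.00)(95.00) + (3500.00)(223.33) = 2045166.67 cm³
ΣAȲ = (13300.00)(35.00) + (3500.00)(23.33) = 547166.67 cm³
X̄ = 2045166.67 / 16800.00 = 121.74 cm
Ȳ = 547166.67 / 16800.00 = 32.57 cm

X̄ = 121.74 cm, Ȳ = 32.57 cm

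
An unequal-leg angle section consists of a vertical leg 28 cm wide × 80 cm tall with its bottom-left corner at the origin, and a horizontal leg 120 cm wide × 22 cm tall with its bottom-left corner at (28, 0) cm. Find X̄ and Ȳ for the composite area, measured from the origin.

X̄ = 54.03 cm, Ȳ = 24.31 cm

vertical leg: A = 28 × 80 = 2240.00, centroid at (14.00, 40.00).
horizontal leg: A = 120 × 22 = 2640.00, centroid at (88.00, 11.00).
ΣA = 4880.00 cm², ΣAX̄ = 263680.00 cm³, ΣAȲ = 118640.00 cm³.
X̄ = 263680.00/4880.00 = 54.03 cm; Ȳ = 118640.00/4880.00 = 24.31 cm.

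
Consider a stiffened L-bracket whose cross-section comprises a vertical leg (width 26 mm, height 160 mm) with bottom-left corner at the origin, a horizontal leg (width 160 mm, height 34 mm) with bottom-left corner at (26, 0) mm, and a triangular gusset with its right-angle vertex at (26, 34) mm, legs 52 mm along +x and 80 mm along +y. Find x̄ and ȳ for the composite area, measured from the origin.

vertical leg: A = 26 × 160 = 4160.00, centroid at (13.00, 80.00).
horizontal leg: A = 160 × 34 = 5440.00, centroid at (106.00, 17.00).
gusset: A = ½·52·80 = 2080.00, centroid at (43.33, 60.67).
ΣA = 11680.00 mm²
ΣAx̄ = (4160.00)(13.00) + (5440.00)(106.00) + (2080.00)(43.33) = 720853.33 mm³
ΣAȳ = (4160.00)(80.00) + (5440.00)(17.00) + (2080.00)(60.67) = 551466.67 mm³
x̄ = 720853.33 / 11680.00 = 61.72 mm
ȳ = 551466.67 / 11680.00 = 47.21 mm

x̄ = 61.72 mm, ȳ = 47.21 mm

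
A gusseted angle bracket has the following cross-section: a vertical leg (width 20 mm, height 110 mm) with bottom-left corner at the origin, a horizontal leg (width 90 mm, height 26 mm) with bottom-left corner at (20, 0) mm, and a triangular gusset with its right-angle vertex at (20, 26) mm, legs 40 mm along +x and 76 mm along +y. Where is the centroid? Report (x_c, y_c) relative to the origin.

vertical leg: A = 20 × 110 = 2200.00, centroid at (10.00, 55.00).
horizontal leg: A = 90 × 26 = 2340.00, centroid at (65.00, 13.00).
gusset: A = ½·40·76 = 1520.00, centroid at (33.33, 51.33).
ΣA = 6060.00 mm²
ΣAx_c = (2200.00)(10.00) + (2340.00)(65.00) + (1520.00)(33.33) = 224766.67 mm³
ΣAy_c = (2200.00)(55.00) + (2340.00)(13.00) + (1520.00)(51.33) = 229446.67 mm³
x_c = 224766.67 / 6060.00 = 37.09 mm
y_c = 229446.67 / 6060.00 = 37.86 mm

x_c = 37.09 mm, y_c = 37.86 mm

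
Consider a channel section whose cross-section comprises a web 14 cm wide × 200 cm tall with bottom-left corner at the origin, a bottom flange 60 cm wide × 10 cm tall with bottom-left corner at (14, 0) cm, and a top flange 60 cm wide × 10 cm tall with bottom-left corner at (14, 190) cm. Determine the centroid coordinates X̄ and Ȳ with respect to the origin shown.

X̄ = 18.10 cm, Ȳ = 100.00 cm

Part | A | x̄ᵢ | ȳᵢ | A·x̄ᵢ | A·ȳᵢ
web | 2800.00 | 7.00 | 100.00 | 19600.00 | 280000.00
bottom flange | 600.00 | 44.00 | 5.00 | 26400.00 | 3000.00
top flange | 600.00 | 44.00 | 195.00 | 26400.00 | 117000.00
Σ | 4000.00 |  |  | 72400.00 | 400000.00
X̄ = 72400.00 / 4000.00 = 18.10 cm
Ȳ = 400000.00 / 4000.00 = 100.00 cm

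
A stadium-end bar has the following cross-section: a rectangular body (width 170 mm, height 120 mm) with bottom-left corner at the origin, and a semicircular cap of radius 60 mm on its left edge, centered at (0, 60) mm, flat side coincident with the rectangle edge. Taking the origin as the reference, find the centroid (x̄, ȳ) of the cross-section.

rectangular body: A = 170 × 120 = 20400.00, centroid at (85.00, 60.00).
semicircular end: A = ½π·60² = 5654.87, centroid at (-25.46, 60.00).
ΣA = 26054.87 mm², ΣAx̄ = 1590000.00 mm³, ΣAȳ = 1563292.01 mm³.
x̄ = 1590000.00/26054.87 = 61.03 mm; ȳ = 1563292.01/26054.87 = 60.00 mm.

x̄ = 61.03 mm, ȳ = 60.00 mm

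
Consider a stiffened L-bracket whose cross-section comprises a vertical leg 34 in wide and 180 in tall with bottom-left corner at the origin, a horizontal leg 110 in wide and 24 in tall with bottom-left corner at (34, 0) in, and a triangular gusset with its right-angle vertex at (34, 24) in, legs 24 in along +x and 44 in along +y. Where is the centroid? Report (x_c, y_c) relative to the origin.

x_c = 38.89 in, y_c = 64.91 in

vertical leg: A = 34 × 180 = 6120.00, centroid at (17.00, 90.00).
horizontal leg: A = 110 × 24 = 2640.00, centroid at (89.00, 12.00).
gusset: A = ½·24·44 = 528.00, centroid at (42.00, 38.67).
ΣA = 9288.00 in², ΣAx_c = 361176.00 in³, ΣAy_c = 602896.00 in³.
x_c = 361176.00/9288.00 = 38.89 in; y_c = 602896.00/9288.00 = 64.91 in.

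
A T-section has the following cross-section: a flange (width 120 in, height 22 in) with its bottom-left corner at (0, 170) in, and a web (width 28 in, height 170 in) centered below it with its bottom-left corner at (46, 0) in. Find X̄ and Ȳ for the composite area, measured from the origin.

web: A = 28 × 170 = 4760.00, centroid at (60.00, 85.00).
flange: A = 120 × 22 = 2640.00, centroid at (60.00, 181.00).
ΣA = 7400.00 in², ΣAX̄ = 444000.00 in³, ΣAȲ = 882440.00 in³.
X̄ = 444000.00/7400.00 = 60.00 in; Ȳ = 882440.00/7400.00 = 119.25 in.

X̄ = 60.00 in, Ȳ = 119.25 in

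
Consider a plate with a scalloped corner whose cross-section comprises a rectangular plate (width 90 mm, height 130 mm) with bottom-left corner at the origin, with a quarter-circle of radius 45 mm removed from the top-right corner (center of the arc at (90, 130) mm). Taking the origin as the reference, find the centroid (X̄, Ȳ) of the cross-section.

plate: A = 90 × 130 = 11700.00, centroid at (45.00, 65.00).
removed quarter-circle: A = −¼π·45² = -1590.43, centroid at (70.90, 110.90).
ΣA = 10109.57 mm², ΣAX̄ = 413736.18 mm³, ΣAȲ = 584118.93 mm³.
X̄ = 413736.18/10109.57 = 40.93 mm; Ȳ = 584118.93/10109.57 = 57.78 mm.

X̄ = 40.93 mm, Ȳ = 57.78 mm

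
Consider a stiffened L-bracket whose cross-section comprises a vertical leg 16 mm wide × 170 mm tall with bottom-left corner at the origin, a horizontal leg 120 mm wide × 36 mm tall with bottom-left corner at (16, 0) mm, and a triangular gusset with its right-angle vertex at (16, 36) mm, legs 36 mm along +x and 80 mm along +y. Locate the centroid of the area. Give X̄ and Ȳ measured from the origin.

X̄ = 46.04 mm, Ȳ = 47.08 mm

Part | A | x̄ᵢ | ȳᵢ | A·x̄ᵢ | A·ȳᵢ
vertical leg | 2720.00 | 8.00 | 85.00 | 21760.00 | 231200.00
horizontal leg | 4320.00 | 76.00 | 18.00 | 328320.00 | 77760.00
gusset | 1440.00 | 28.00 | 62.67 | 40320.00 | 90240.00
Σ | 8480.00 |  |  | 390400.00 | 399200.00
X̄ = 390400.00 / 8480.00 = 46.04 mm
Ȳ = 399200.00 / 8480.00 = 47.08 mm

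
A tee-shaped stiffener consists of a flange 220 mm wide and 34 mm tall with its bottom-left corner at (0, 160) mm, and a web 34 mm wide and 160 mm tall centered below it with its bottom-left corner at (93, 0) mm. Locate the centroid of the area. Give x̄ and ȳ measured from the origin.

web: A = 34 × 160 = 5440.00, centroid at (110.00, 80.00).
flange: A = 220 × 34 = 7480.00, centroid at (110.00, 177.00).
ΣA = 12920.00 mm²
ΣAx̄ = (5440.00)(110.00) + (7480.00)(110.00) = 1421200.00 mm³
ΣAȳ = (5440.00)(80.00) + (7480.00)(177.00) = 1759160.00 mm³
x̄ = 1421200.00 / 12920.00 = 110.00 mm
ȳ = 1759160.00 / 12920.00 = 136.16 mm

x̄ = 110.00 mm, ȳ = 136.16 mm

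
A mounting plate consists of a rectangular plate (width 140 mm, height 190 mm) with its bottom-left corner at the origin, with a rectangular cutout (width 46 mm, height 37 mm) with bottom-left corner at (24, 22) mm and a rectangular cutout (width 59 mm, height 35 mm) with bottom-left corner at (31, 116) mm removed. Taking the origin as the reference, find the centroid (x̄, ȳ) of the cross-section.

x̄ = 72.57 mm, ȳ = 95.58 mm

plate: A = 140 × 190 = 26600.00, centroid at (70.00, 95.00).
hole 1: A = −(46 × 37) = -1702.00, centroid at (47.00, 40.50).
hole 2: A = −(59 × 35) = -2065.00, centroid at (60.50, 133.50).
ΣA = 22833.00 mm²
ΣAx̄ = (26600.00)(70.00) + (-1702.00)(47.00) + (-2065.00)(60.50) = 1657073.50 mm³
ΣAȳ = (26600.00)(95.00) + (-1702.00)(40.50) + (-2065.00)(133.50) = 2182391.50 mm³
x̄ = 1657073.50 / 22833.00 = 72.57 mm
ȳ = 2182391.50 / 22833.00 = 95.58 mm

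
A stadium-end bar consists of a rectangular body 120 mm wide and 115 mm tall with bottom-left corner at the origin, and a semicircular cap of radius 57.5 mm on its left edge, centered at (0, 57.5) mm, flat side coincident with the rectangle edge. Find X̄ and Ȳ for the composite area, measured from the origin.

X̄ = 36.92 mm, Ȳ = 57.50 mm

rectangular body: A = 120 × 115 = 13800.00, centroid at (60.00, 57.50).
semicircular end: A = ½π·57.5² = 5193.45, centroid at (-24.40, 57.50).
ΣA = 18993.45 mm², ΣAX̄ = 701260.42 mm³, ΣAȲ = 1092123.11 mm³.
X̄ = 701260.42/18993.45 = 36.92 mm; Ȳ = 1092123.11/18993.45 = 57.50 mm.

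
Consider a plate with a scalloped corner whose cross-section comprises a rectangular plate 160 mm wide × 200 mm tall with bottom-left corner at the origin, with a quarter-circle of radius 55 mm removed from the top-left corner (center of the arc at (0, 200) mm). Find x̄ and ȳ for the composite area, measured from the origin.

x̄ = 84.54 mm, ȳ = 93.85 mm

plate: A = 160 × 200 = 32000.00, centroid at (80.00, 100.00).
removed quarter-circle: A = −¼π·55² = -2375.83, centroid at (23.34, 176.66).
ΣA = 29624.17 mm², ΣAx̄ = 2504541.67 mm³, ΣAȳ = 2780292.44 mm³.
x̄ = 2504541.67/29624.17 = 84.54 mm; ȳ = 2780292.44/29624.17 = 93.85 mm.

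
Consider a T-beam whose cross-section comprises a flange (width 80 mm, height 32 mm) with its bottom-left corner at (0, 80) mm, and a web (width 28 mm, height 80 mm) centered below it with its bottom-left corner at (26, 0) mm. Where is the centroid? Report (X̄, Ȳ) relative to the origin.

X̄ = 40.00 mm, Ȳ = 69.87 mm

web: A = 28 × 80 = 2240.00, centroid at (40.00, 40.00).
flange: A = 80 × 32 = 2560.00, centroid at (40.00, 96.00).
ΣA = 4800.00 mm², ΣAX̄ = 192000.00 mm³, ΣAȲ = 335360.00 mm³.
X̄ = 192000.00/4800.00 = 40.00 mm; Ȳ = 335360.00/4800.00 = 69.87 mm.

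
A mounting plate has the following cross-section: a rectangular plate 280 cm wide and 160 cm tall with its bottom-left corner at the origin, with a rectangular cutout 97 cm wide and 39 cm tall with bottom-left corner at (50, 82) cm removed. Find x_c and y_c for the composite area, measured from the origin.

Part | A | x̄ᵢ | ȳᵢ | A·x̄ᵢ | A·ȳᵢ
plate | 44800.00 | 140.00 | 80.00 | 6272000.00 | 3584000.00
hole | -3783.00 | 98.50 | 101.50 | -372625.50 | -383974.50
Σ | 41017.00 |  |  | 5899374.50 | 3200025.50
x_c = 5899374.50 / 41017.00 = 143.83 cm
y_c = 3200025.50 / 41017.00 = 78.02 cm

x_c = 143.83 cm, y_c = 78.02 cm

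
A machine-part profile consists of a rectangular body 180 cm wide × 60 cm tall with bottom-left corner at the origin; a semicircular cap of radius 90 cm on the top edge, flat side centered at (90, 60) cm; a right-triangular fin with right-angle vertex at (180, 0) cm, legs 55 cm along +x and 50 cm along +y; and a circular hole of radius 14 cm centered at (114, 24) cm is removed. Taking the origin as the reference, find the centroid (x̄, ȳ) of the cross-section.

x̄ = 95.53 cm, ȳ = 65.13 cm

rectangular body: A = 180 × 60 = 10800.00, centroid at (90.00, 30.00).
semicircular top: A = ½π·90² = 12723.45, centroid at (90.00, 98.20).
triangular fin: A = ½·55·50 = 1375.00, centroid at (198.33, 16.67).
hole: A = −π·14² = -615.75, centroid at (114.00, 24.00).
ΣA = 24282.70 cm², ΣAx̄ = 2319623.11 cm³, ΣAȳ = 1581545.63 cm³.
x̄ = 2319623.11/24282.70 = 95.53 cm; ȳ = 1581545.63/24282.70 = 65.13 cm.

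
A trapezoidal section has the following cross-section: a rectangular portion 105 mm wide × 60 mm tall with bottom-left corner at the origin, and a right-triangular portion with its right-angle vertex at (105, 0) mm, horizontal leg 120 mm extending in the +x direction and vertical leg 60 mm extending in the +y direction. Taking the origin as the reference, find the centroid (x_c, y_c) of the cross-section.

x_c = 86.14 mm, y_c = 26.36 mm

Part | A | x̄ᵢ | ȳᵢ | A·x̄ᵢ | A·ȳᵢ
rectangular portion | 6300.00 | 52.50 | 30.00 | 330750.00 | 189000.00
triangular portion | 3600.00 | 145.00 | 20.00 | 522000.00 | 72000.00
Σ | 9900.00 |  |  | 852750.00 | 261000.00
x_c = 852750.00 / 9900.00 = 86.14 mm
y_c = 261000.00 / 9900.00 = 26.36 mm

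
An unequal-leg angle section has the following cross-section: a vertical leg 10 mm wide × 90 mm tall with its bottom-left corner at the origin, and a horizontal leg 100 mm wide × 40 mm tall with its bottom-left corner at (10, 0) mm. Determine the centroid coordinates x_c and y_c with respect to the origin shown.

vertical leg: A = 10 × 90 = 900.00, centroid at (5.00, 45.00).
horizontal leg: A = 100 × 40 = 4000.00, centroid at (60.00, 20.00).
ΣA = 4900.00 mm², ΣAx_c = 244500.00 mm³, ΣAy_c = 120500.00 mm³.
x_c = 244500.00/4900.00 = 49.90 mm; y_c = 120500.00/4900.00 = 24.59 mm.

x_c = 49.90 mm, y_c = 24.59 mm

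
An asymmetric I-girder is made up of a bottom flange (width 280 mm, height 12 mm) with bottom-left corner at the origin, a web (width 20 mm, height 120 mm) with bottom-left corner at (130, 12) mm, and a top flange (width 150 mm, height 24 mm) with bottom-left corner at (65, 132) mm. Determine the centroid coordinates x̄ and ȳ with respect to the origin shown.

x̄ = 140.00 mm, ȳ = 76.00 mm

bottom flange: A = 280 × 12 = 3360.00, centroid at (140.00, 6.00).
web: A = 20 × 120 = 2400.00, centroid at (140.00, 72.00).
top flange: A = 150 × 24 = 3600.00, centroid at (140.00, 144.00).
ΣA = 9360.00 mm²
ΣAx̄ = (3360.00)(140.00) + (2400.00)(140.00) + (3600.00)(140.00) = 1310400.00 mm³
ΣAȳ = (3360.00)(6.00) + (2400.00)(72.00) + (3600.00)(144.00) = 711360.00 mm³
x̄ = 1310400.00 / 9360.00 = 140.00 mm
ȳ = 711360.00 / 9360.00 = 76.00 mm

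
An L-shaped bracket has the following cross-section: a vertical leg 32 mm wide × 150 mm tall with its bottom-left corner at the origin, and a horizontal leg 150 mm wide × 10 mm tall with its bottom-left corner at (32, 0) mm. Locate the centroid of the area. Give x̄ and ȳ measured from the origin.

vertical leg: A = 32 × 150 = 4800.00, centroid at (16.00, 75.00).
horizontal leg: A = 150 × 10 = 1500.00, centroid at (107.00, 5.00).
ΣA = 6300.00 mm²
ΣAx̄ = (4800.00)(16.00) + (1500.00)(107.00) = 237300.00 mm³
ΣAȳ = (4800.00)(75.00) + (1500.00)(5.00) = 367500.00 mm³
x̄ = 237300.00 / 6300.00 = 37.67 mm
ȳ = 367500.00 / 6300.00 = 58.33 mm

x̄ = 37.67 mm, ȳ = 58.33 mm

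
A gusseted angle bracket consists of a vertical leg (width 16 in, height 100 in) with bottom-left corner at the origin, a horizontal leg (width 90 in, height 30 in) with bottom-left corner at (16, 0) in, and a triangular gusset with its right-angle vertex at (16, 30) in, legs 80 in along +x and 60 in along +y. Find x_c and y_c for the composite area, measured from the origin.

vertical leg: A = 16 × 100 = 1600.00, centroid at (8.00, 50.00).
horizontal leg: A = 90 × 30 = 2700.00, centroid at (61.00, 15.00).
gusset: A = ½·80·60 = 2400.00, centroid at (42.67, 50.00).
ΣA = 6700.00 in²
ΣAx_c = (1600.00)(8.00) + (2700.00)(61.00) + (2400.00)(42.67) = 279900.00 in³
ΣAy_c = (1600.00)(50.00) + (2700.00)(15.00) + (2400.00)(50.00) = 240500.00 in³
x_c = 279900.00 / 6700.00 = 41.78 in
y_c = 240500.00 / 6700.00 = 35.90 in

x_c = 41.78 in, y_c = 35.90 in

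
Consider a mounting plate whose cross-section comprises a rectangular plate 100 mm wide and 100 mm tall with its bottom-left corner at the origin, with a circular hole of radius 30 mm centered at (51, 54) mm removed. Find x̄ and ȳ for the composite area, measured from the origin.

x̄ = 49.61 mm, ȳ = 48.42 mm

Part | A | x̄ᵢ | ȳᵢ | A·x̄ᵢ | A·ȳᵢ
plate | 10000.00 | 50.00 | 50.00 | 500000.00 | 500000.00
hole | -2827.43 | 51.00 | 54.00 | -144199.10 | -152681.40
Σ | 7172.57 |  |  | 355800.90 | 347318.60
x̄ = 355800.90 / 7172.57 = 49.61 mm
ȳ = 347318.60 / 7172.57 = 48.42 mm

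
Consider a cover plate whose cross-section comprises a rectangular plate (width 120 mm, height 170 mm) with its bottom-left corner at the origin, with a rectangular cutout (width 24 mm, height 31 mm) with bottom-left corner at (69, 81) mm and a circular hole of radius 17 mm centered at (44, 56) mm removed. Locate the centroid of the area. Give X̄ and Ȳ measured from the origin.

X̄ = 59.94 mm, Ȳ = 85.95 mm

plate: A = 120 × 170 = 20400.00, centroid at (60.00, 85.00).
hole 1: A = −(24 × 31) = -744.00, centroid at (81.00, 96.50).
hole 2: A = −π·17² = -907.92, centroid at (44.00, 56.00).
ΣA = 18748.08 mm², ΣAX̄ = 1123787.51 mm³, ΣAȲ = 1611360.46 mm³.
X̄ = 1123787.51/18748.08 = 59.94 mm; Ȳ = 1611360.46/18748.08 = 85.95 mm.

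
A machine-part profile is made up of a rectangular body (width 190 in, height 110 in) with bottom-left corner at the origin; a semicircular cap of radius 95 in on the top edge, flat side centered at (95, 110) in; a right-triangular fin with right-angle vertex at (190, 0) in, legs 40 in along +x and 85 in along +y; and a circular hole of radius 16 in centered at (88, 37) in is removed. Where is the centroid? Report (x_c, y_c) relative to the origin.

Part | A | x̄ᵢ | ȳᵢ | A·x̄ᵢ | A·ȳᵢ
rectangular body | 20900.00 | 95.00 | 55.00 | 1985500.00 | 1149500.00
semicircular top | 14176.44 | 95.00 | 150.32 | 1346761.50 | 2130991.39
triangular fin | 1700.00 | 203.33 | 28.33 | 345666.67 | 48166.67
hole | -804.25 | 88.00 | 37.00 | -70773.80 | -29757.17
Σ | 35972.19 |  |  | 3607154.37 | 3298900.89
x_c = 3607154.37 / 35972.19 = 100.28 in
y_c = 3298900.89 / 35972.19 = 91.71 in

x_c = 100.28 in, y_c = 91.71 in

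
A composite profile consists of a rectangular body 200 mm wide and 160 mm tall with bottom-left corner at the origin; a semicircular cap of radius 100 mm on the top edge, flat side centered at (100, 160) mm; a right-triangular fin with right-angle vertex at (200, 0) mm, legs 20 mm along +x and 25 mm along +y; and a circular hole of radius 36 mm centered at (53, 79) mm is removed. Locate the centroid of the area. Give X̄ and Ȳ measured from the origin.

rectangular body: A = 200 × 160 = 32000.00, centroid at (100.00, 80.00).
semicircular top: A = ½π·100² = 15707.96, centroid at (100.00, 202.44).
triangular fin: A = ½·20·25 = 250.00, centroid at (206.67, 8.33).
hole: A = −π·36² = -4071.50, centroid at (53.00, 79.00).
ΣA = 43886.46 mm², ΣAX̄ = 4606673.28 mm³, ΣAȲ = 5420375.30 mm³.
X̄ = 4606673.28/43886.46 = 104.97 mm; Ȳ = 5420375.30/43886.46 = 123.51 mm.

X̄ = 104.97 mm, Ȳ = 123.51 mm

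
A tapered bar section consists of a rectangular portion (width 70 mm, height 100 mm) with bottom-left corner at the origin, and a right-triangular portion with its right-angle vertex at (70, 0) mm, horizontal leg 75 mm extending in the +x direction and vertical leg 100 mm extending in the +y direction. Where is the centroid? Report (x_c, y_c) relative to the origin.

x_c = 55.93 mm, y_c = 44.19 mm

rectangular portion: A = 70 × 100 = 7000.00, centroid at (35.00, 50.00).
triangular portion: A = ½·75·100 = 3750.00, centroid at (95.00, 33.33).
ΣA = 10750.00 mm², ΣAx_c = 601250.00 mm³, ΣAy_c = 475000.00 mm³.
x_c = 601250.00/10750.00 = 55.93 mm; y_c = 475000.00/10750.00 = 44.19 mm.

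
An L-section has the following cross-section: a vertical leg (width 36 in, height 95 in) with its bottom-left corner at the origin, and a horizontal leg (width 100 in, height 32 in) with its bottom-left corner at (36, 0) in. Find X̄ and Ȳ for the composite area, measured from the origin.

vertical leg: A = 36 × 95 = 3420.00, centroid at (18.00, 47.50).
horizontal leg: A = 100 × 32 = 3200.00, centroid at (86.00, 16.00).
ΣA = 6620.00 in²
ΣAX̄ = (3420.00)(18.00) + (3200.00)(86.00) = 336760.00 in³
ΣAȲ = (3420.00)(47.50) + (3200.00)(16.00) = 213650.00 in³
X̄ = 336760.00 / 6620.00 = 50.87 in
Ȳ = 213650.00 / 6620.00 = 32.27 in

X̄ = 50.87 in, Ȳ = 32.27 in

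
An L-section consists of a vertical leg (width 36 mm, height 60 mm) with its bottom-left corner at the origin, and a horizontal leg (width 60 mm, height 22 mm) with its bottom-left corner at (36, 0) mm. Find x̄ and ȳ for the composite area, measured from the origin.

Part | A | x̄ᵢ | ȳᵢ | A·x̄ᵢ | A·ȳᵢ
vertical leg | 2160.00 | 18.00 | 30.00 | 38880.00 | 64800.00
horizontal leg | 1320.00 | 66.00 | 11.00 | 87120.00 | 14520.00
Σ | 3480.00 |  |  | 126000.00 | 79320.00
x̄ = 126000.00 / 3480.00 = 36.21 mm
ȳ = 79320.00 / 3480.00 = 22.79 mm

x̄ = 36.21 mm, ȳ = 22.79 mm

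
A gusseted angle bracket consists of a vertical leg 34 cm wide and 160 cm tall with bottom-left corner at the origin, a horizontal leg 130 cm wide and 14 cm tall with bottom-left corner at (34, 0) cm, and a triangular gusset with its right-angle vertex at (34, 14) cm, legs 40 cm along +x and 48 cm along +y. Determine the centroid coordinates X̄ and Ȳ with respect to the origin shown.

vertical leg: A = 34 × 160 = 5440.00, centroid at (17.00, 80.00).
horizontal leg: A = 130 × 14 = 1820.00, centroid at (99.00, 7.00).
gusset: A = ½·40·48 = 960.00, centroid at (47.33, 30.00).
ΣA = 8220.00 cm², ΣAX̄ = 318100.00 cm³, ΣAȲ = 476740.00 cm³.
X̄ = 318100.00/8220.00 = 38.70 cm; Ȳ = 476740.00/8220.00 = 58.00 cm.

X̄ = 38.70 cm, Ȳ = 58.00 cm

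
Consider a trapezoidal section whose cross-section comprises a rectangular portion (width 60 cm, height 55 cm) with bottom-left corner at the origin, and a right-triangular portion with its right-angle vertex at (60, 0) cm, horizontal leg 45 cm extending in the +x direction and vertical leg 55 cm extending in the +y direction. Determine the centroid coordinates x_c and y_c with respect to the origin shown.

x_c = 42.27 cm, y_c = 25.00 cm

rectangular portion: A = 60 × 55 = 3300.00, centroid at (30.00, 27.50).
triangular portion: A = ½·45·55 = 1237.50, centroid at (75.00, 18.33).
ΣA = 4537.50 cm², ΣAx_c = 191812.50 cm³, ΣAy_c = 113437.50 cm³.
x_c = 191812.50/4537.50 = 42.27 cm; y_c = 113437.50/4537.50 = 25.00 cm.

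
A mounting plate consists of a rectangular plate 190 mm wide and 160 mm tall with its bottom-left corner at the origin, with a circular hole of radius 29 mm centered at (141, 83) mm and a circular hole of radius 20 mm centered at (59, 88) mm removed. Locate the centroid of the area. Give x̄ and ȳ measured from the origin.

x̄ = 92.12 mm, ȳ = 79.32 mm

Part | A | x̄ᵢ | ȳᵢ | A·x̄ᵢ | A·ȳᵢ
plate | 30400.00 | 95.00 | 80.00 | 2888000.00 | 2432000.00
hole 1 | -2642.08 | 141.00 | 83.00 | -372533.20 | -219292.59
hole 2 | -1256.64 | 59.00 | 88.00 | -74141.59 | -110584.06
Σ | 26501.28 |  |  | 2441325.21 | 2102123.35
x̄ = 2441325.21 / 26501.28 = 92.12 mm
ȳ = 2102123.35 / 26501.28 = 79.32 mm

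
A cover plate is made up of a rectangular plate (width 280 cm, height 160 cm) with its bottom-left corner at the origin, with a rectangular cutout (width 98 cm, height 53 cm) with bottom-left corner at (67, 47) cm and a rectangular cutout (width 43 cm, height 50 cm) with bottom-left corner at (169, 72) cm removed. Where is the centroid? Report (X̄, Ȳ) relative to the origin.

plate: A = 280 × 160 = 44800.00, centroid at (140.00, 80.00).
hole 1: A = −(98 × 53) = -5194.00, centroid at (116.00, 73.50).
hole 2: A = −(43 × 50) = -2150.00, centroid at (190.50, 97.00).
ΣA = 37456.00 cm²
ΣAX̄ = (44800.00)(140.00) + (-5194.00)(116.00) + (-2150.00)(190.50) = 5259921.00 cm³
ΣAȲ = (44800.00)(80.00) + (-5194.00)(73.50) + (-2150.00)(97.00) = 2993691.00 cm³
X̄ = 5259921.00 / 37456.00 = 140.43 cm
Ȳ = 2993691.00 / 37456.00 = 79.93 cm

X̄ = 140.43 cm, Ȳ = 79.93 cm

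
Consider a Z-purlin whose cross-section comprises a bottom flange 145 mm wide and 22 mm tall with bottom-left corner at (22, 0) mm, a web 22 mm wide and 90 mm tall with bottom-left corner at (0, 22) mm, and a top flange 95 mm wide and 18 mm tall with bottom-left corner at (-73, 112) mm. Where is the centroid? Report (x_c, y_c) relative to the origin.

x_c = 40.64 mm, y_c = 54.46 mm

bottom flange: A = 145 × 22 = 3190.00, centroid at (94.50, 11.00).
web: A = 22 × 90 = 1980.00, centroid at (11.00, 67.00).
top flange: A = 95 × 18 = 1710.00, centroid at (-25.50, 121.00).
ΣA = 6880.00 mm², ΣAx_c = 279630.00 mm³, ΣAy_c = 374660.00 mm³.
x_c = 279630.00/6880.00 = 40.64 mm; y_c = 374660.00/6880.00 = 54.46 mm.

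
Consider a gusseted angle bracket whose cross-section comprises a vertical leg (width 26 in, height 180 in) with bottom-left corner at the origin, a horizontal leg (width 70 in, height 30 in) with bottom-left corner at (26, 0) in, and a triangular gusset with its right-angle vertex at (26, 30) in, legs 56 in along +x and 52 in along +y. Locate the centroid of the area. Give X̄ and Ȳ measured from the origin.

X̄ = 30.84 in, Ȳ = 63.33 in

vertical leg: A = 26 × 180 = 4680.00, centroid at (13.00, 90.00).
horizontal leg: A = 70 × 30 = 2100.00, centroid at (61.00, 15.00).
gusset: A = ½·56·52 = 1456.00, centroid at (44.67, 47.33).
ΣA = 8236.00 in²
ΣAX̄ = (4680.00)(13.00) + (2100.00)(61.00) + (1456.00)(44.67) = 253974.67 in³
ΣAȲ = (4680.00)(90.00) + (2100.00)(15.00) + (1456.00)(47.33) = 521617.33 in³
X̄ = 253974.67 / 8236.00 = 30.84 in
Ȳ = 521617.33 / 8236.00 = 63.33 in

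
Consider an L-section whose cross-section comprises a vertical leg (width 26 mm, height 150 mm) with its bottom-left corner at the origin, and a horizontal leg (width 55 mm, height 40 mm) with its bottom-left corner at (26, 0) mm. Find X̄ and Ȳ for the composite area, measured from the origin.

vertical leg: A = 26 × 150 = 3900.00, centroid at (13.00, 75.00).
horizontal leg: A = 55 × 40 = 2200.00, centroid at (53.50, 20.00).
ΣA = 6100.00 mm², ΣAX̄ = 168400.00 mm³, ΣAȲ = 336500.00 mm³.
X̄ = 168400.00/6100.00 = 27.61 mm; Ȳ = 336500.00/6100.00 = 55.16 mm.

X̄ = 27.61 mm, Ȳ = 55.16 mm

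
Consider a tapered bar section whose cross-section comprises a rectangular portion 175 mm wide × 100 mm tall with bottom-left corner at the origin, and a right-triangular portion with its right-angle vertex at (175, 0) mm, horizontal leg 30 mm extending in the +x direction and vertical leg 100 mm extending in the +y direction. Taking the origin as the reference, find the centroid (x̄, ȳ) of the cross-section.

rectangular portion: A = 175 × 100 = 17500.00, centroid at (87.50, 50.00).
triangular portion: A = ½·30·100 = 1500.00, centroid at (185.00, 33.33).
ΣA = 19000.00 mm², ΣAx̄ = 1808750.00 mm³, ΣAȳ = 925000.00 mm³.
x̄ = 1808750.00/19000.00 = 95.20 mm; ȳ = 925000.00/19000.00 = 48.68 mm.

x̄ = 95.20 mm, ȳ = 48.68 mm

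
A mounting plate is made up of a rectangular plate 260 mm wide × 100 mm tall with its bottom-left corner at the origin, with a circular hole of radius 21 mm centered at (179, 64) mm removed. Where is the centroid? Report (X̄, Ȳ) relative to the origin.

X̄ = 127.24 mm, Ȳ = 49.21 mm

plate: A = 260 × 100 = 26000.00, centroid at (130.00, 50.00).
hole: A = −π·21² = -1385.44, centroid at (179.00, 64.00).
ΣA = 24614.56 mm²
ΣAX̄ = (26000.00)(130.00) + (-1385.44)(179.00) = 3132005.82 mm³
ΣAȲ = (26000.00)(50.00) + (-1385.44)(64.00) = 1211331.69 mm³
X̄ = 3132005.82 / 24614.56 = 127.24 mm
Ȳ = 1211331.69 / 24614.56 = 49.21 mm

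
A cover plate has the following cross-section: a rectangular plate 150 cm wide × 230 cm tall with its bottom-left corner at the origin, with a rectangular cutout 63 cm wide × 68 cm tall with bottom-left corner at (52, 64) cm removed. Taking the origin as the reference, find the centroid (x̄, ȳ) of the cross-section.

Part | A | x̄ᵢ | ȳᵢ | A·x̄ᵢ | A·ȳᵢ
plate | 34500.00 | 75.00 | 115.00 | 2587500.00 | 3967500.00
hole | -4284.00 | 83.50 | 98.00 | -357714.00 | -419832.00
Σ | 30216.00 |  |  | 2229786.00 | 3547668.00
x̄ = 2229786.00 / 30216.00 = 73.79 cm
ȳ = 3547668.00 / 30216.00 = 117.41 cm

x̄ = 73.79 cm, ȳ = 117.41 cm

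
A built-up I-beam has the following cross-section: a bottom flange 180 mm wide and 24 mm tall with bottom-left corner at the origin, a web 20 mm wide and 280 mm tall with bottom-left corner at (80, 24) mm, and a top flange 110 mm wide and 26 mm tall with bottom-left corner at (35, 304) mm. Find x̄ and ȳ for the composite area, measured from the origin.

x̄ = 90.00 mm, ȳ = 146.86 mm

bottom flange: A = 180 × 24 = 4320.00, centroid at (90.00, 12.00).
web: A = 20 × 280 = 5600.00, centroid at (90.00, 164.00).
top flange: A = 110 × 26 = 2860.00, centroid at (90.00, 317.00).
ΣA = 12780.00 mm²
ΣAx̄ = (4320.00)(90.00) + (5600.00)(90.00) + (2860.00)(90.00) = 1150200.00 mm³
ΣAȳ = (4320.00)(12.00) + (5600.00)(164.00) + (2860.00)(317.00) = 1876860.00 mm³
x̄ = 1150200.00 / 12780.00 = 90.00 mm
ȳ = 1876860.00 / 12780.00 = 146.86 mm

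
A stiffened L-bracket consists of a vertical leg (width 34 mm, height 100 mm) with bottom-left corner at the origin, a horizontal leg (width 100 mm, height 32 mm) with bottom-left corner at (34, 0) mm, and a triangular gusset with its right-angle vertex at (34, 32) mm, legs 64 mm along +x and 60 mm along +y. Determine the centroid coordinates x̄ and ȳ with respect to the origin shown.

x̄ = 50.80 mm, ȳ = 37.68 mm

vertical leg: A = 34 × 100 = 3400.00, centroid at (17.00, 50.00).
horizontal leg: A = 100 × 32 = 3200.00, centroid at (84.00, 16.00).
gusset: A = ½·64·60 = 1920.00, centroid at (55.33, 52.00).
ΣA = 8520.00 mm², ΣAx̄ = 432840.00 mm³, ΣAȳ = 321040.00 mm³.
x̄ = 432840.00/8520.00 = 50.80 mm; ȳ = 321040.00/8520.00 = 37.68 mm.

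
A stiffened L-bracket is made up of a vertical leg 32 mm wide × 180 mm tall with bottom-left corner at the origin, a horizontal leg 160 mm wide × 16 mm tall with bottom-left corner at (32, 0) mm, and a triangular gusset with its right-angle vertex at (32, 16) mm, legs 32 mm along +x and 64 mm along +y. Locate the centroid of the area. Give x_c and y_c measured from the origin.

x_c = 45.22 mm, y_c = 61.76 mm

vertical leg: A = 32 × 180 = 5760.00, centroid at (16.00, 90.00).
horizontal leg: A = 160 × 16 = 2560.00, centroid at (112.00, 8.00).
gusset: A = ½·32·64 = 1024.00, centroid at (42.67, 37.33).
ΣA = 9344.00 mm²
ΣAx_c = (5760.00)(16.00) + (2560.00)(112.00) + (1024.00)(42.67) = 422570.67 mm³
ΣAy_c = (5760.00)(90.00) + (2560.00)(8.00) + (1024.00)(37.33) = 577109.33 mm³
x_c = 422570.67 / 9344.00 = 45.22 mm
y_c = 577109.33 / 9344.00 = 61.76 mm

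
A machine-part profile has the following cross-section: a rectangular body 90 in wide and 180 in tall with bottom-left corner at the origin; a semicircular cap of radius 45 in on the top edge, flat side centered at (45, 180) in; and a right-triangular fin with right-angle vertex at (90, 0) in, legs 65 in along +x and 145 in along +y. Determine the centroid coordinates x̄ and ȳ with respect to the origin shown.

x̄ = 58.04 in, ȳ = 96.25 in

rectangular body: A = 90 × 180 = 16200.00, centroid at (45.00, 90.00).
semicircular top: A = ½π·45² = 3180.86, centroid at (45.00, 199.10).
triangular fin: A = ½·65·145 = 4712.50, centroid at (111.67, 48.33).
ΣA = 24093.36 in²
ΣAx̄ = (16200.00)(45.00) + (3180.86)(45.00) + (4712.50)(111.67) = 1398367.98 in³
ΣAȳ = (16200.00)(90.00) + (3180.86)(199.10) + (4712.50)(48.33) = 2319076.09 in³
x̄ = 1398367.98 / 24093.36 = 58.04 in
ȳ = 2319076.09 / 24093.36 = 96.25 in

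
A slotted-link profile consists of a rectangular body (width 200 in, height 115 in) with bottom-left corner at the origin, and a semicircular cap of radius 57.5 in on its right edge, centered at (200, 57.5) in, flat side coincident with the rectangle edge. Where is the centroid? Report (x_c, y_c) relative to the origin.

x_c = 122.92 in, y_c = 57.50 in

Part | A | x̄ᵢ | ȳᵢ | A·x̄ᵢ | A·ȳᵢ
rectangular body | 23000.00 | 100.00 | 57.50 | 2300000.00 | 1322500.00
semicircular end | 5193.45 | 224.40 | 57.50 | 1165428.65 | 298623.11
Σ | 28193.45 |  |  | 3465428.65 | 1621123.11
x_c = 3465428.65 / 28193.45 = 122.92 in
y_c = 1621123.11 / 28193.45 = 57.50 in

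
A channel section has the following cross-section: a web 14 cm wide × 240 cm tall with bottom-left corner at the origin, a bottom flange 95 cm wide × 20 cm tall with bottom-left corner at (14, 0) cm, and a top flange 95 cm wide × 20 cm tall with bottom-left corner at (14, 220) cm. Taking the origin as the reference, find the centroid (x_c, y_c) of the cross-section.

web: A = 14 × 240 = 3360.00, centroid at (7.00, 120.00).
bottom flange: A = 95 × 20 = 1900.00, centroid at (61.50, 10.00).
top flange: A = 95 × 20 = 1900.00, centroid at (61.50, 230.00).
ΣA = 7160.00 cm²
ΣAx_c = (3360.00)(7.00) + (1900.00)(61.50) + (1900.00)(61.50) = 257220.00 cm³
ΣAy_c = (3360.00)(120.00) + (1900.00)(10.00) + (1900.00)(230.00) = 859200.00 cm³
x_c = 257220.00 / 7160.00 = 35.92 cm
y_c = 859200.00 / 7160.00 = 120.00 cm

x_c = 35.92 cm, y_c = 120.00 cm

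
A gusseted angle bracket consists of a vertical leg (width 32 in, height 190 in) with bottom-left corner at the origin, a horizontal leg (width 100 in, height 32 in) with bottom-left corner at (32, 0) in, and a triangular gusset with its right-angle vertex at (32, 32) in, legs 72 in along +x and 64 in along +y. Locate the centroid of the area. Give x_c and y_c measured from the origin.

x_c = 42.19 in, y_c = 64.89 in

Part | A | x̄ᵢ | ȳᵢ | A·x̄ᵢ | A·ȳᵢ
vertical leg | 6080.00 | 16.00 | 95.00 | 97280.00 | 577600.00
horizontal leg | 3200.00 | 82.00 | 16.00 | 262400.00 | 51200.00
gusset | 2304.00 | 56.00 | 53.33 | 129024.00 | 122880.00
Σ | 11584.00 |  |  | 488704.00 | 751680.00
x_c = 488704.00 / 11584.00 = 42.19 in
y_c = 751680.00 / 11584.00 = 64.89 in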